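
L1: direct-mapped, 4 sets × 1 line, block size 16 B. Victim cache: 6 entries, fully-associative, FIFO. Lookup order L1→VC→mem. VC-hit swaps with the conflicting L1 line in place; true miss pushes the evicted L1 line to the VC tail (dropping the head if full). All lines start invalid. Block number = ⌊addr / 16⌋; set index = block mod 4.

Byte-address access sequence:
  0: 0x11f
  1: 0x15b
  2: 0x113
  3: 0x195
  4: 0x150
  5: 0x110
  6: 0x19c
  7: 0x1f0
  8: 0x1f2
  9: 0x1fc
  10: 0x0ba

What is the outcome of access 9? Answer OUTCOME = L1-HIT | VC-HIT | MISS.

OUTCOME = L1-HIT

#0 0x11f→b17/s1 MISS; vc=[]
#1 0x15b→b21/s1 MISS; vc=[17]
#2 0x113→b17/s1 VC-HIT; vc=[21]
#3 0x195→b25/s1 MISS; vc=[21,17]
#4 0x150→b21/s1 VC-HIT; vc=[25,17]
#5 0x110→b17/s1 VC-HIT; vc=[25,21]
#6 0x19c→b25/s1 VC-HIT; vc=[17,21]
#7 0x1f0→b31/s3 MISS; vc=[17,21]
#8 0x1f2→b31/s3 L1-HIT; vc=[17,21]
#9 0x1fc→b31/s3 L1-HIT; vc=[17,21]
#10 0xba→b11/s3 MISS; vc=[17,21,31]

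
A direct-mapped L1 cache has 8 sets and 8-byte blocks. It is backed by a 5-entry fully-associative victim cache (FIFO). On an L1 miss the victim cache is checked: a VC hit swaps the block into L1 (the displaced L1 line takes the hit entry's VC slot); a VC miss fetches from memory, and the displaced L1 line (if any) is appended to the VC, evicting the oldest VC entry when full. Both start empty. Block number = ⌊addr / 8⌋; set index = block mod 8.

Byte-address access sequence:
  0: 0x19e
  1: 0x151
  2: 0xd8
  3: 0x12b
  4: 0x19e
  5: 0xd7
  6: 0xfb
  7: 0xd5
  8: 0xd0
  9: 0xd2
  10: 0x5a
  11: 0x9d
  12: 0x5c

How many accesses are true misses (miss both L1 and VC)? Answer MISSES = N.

0: 0x19e (blk 51, set 3) → MISS  vc=[]
1: 0x151 (blk 42, set 2) → MISS  vc=[]
2: 0xd8 (blk 27, set 3) → MISS  vc=[51]
3: 0x12b (blk 37, set 5) → MISS  vc=[51]
4: 0x19e (blk 51, set 3) → VC-HIT  vc=[27]
5: 0xd7 (blk 26, set 2) → MISS  vc=[27, 42]
6: 0xfb (blk 31, set 7) → MISS  vc=[27, 42]
7: 0xd5 (blk 26, set 2) → L1-HIT  vc=[27, 42]
8: 0xd0 (blk 26, set 2) → L1-HIT  vc=[27, 42]
9: 0xd2 (blk 26, set 2) → L1-HIT  vc=[27, 42]
10: 0x5a (blk 11, set 3) → MISS  vc=[27, 42, 51]
11: 0x9d (blk 19, set 3) → MISS  vc=[27, 42, 51, 11]
12: 0x5c (blk 11, set 3) → VC-HIT  vc=[27, 42, 51, 19]

MISSES = 8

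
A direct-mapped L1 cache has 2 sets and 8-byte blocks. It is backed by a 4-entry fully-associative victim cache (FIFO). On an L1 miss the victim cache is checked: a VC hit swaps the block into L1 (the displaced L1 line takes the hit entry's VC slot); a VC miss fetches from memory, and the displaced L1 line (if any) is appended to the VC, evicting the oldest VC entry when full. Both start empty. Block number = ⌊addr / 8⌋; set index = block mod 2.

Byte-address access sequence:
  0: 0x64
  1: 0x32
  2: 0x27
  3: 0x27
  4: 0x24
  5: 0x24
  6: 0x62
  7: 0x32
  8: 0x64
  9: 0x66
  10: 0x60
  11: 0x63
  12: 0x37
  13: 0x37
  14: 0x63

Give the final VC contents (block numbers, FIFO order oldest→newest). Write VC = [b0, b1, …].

VC = [4, 6]

0: 0x64 (blk 12, set 0) → MISS  vc=[]
1: 0x32 (blk 6, set 0) → MISS  vc=[12]
2: 0x27 (blk 4, set 0) → MISS  vc=[12, 6]
3: 0x27 (blk 4, set 0) → L1-HIT  vc=[12, 6]
4: 0x24 (blk 4, set 0) → L1-HIT  vc=[12, 6]
5: 0x24 (blk 4, set 0) → L1-HIT  vc=[12, 6]
6: 0x62 (blk 12, set 0) → VC-HIT  vc=[4, 6]
7: 0x32 (blk 6, set 0) → VC-HIT  vc=[4, 12]
8: 0x64 (blk 12, set 0) → VC-HIT  vc=[4, 6]
9: 0x66 (blk 12, set 0) → L1-HIT  vc=[4, 6]
10: 0x60 (blk 12, set 0) → L1-HIT  vc=[4, 6]
11: 0x63 (blk 12, set 0) → L1-HIT  vc=[4, 6]
12: 0x37 (blk 6, set 0) → VC-HIT  vc=[4, 12]
13: 0x37 (blk 6, set 0) → L1-HIT  vc=[4, 12]
14: 0x63 (blk 12, set 0) → VC-HIT  vc=[4, 6]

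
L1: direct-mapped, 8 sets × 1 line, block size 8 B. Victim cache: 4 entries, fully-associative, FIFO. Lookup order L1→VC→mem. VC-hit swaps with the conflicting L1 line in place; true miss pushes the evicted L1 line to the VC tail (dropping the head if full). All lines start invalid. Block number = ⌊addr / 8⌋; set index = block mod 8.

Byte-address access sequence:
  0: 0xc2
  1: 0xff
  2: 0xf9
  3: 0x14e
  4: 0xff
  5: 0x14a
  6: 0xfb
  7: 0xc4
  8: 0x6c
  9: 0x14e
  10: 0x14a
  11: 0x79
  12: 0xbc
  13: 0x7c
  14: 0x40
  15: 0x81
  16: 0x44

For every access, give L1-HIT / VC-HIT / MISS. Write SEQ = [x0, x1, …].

SEQ = [MISS, MISS, L1-HIT, MISS, L1-HIT, L1-HIT, L1-HIT, L1-HIT, MISS, L1-HIT, L1-HIT, MISS, MISS, VC-HIT, MISS, MISS, VC-HIT]

0: 0xc2 (blk 24, set 0) → MISS  vc=[]
1: 0xff (blk 31, set 7) → MISS  vc=[]
2: 0xf9 (blk 31, set 7) → L1-HIT  vc=[]
3: 0x14e (blk 41, set 1) → MISS  vc=[]
4: 0xff (blk 31, set 7) → L1-HIT  vc=[]
5: 0x14a (blk 41, set 1) → L1-HIT  vc=[]
6: 0xfb (blk 31, set 7) → L1-HIT  vc=[]
7: 0xc4 (blk 24, set 0) → L1-HIT  vc=[]
8: 0x6c (blk 13, set 5) → MISS  vc=[]
9: 0x14e (blk 41, set 1) → L1-HIT  vc=[]
10: 0x14a (blk 41, set 1) → L1-HIT  vc=[]
11: 0x79 (blk 15, set 7) → MISS  vc=[31]
12: 0xbc (blk 23, set 7) → MISS  vc=[31, 15]
13: 0x7c (blk 15, set 7) → VC-HIT  vc=[31, 23]
14: 0x40 (blk 8, set 0) → MISS  vc=[31, 23, 24]
15: 0x81 (blk 16, set 0) → MISS  vc=[31, 23, 24, 8]
16: 0x44 (blk 8, set 0) → VC-HIT  vc=[31, 23, 24, 16]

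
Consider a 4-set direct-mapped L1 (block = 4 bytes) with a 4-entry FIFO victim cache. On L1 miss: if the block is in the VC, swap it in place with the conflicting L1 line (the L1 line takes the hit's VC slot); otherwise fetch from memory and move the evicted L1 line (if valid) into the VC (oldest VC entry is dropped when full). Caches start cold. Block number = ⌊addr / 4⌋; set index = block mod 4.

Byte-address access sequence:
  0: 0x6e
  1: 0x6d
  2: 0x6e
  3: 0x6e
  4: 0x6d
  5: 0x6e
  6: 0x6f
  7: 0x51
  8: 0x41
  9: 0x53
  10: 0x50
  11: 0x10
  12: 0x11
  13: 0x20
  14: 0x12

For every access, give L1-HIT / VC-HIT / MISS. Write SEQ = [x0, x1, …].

SEQ = [MISS, L1-HIT, L1-HIT, L1-HIT, L1-HIT, L1-HIT, L1-HIT, MISS, MISS, VC-HIT, L1-HIT, MISS, L1-HIT, MISS, VC-HIT]

#0 0x6e→b27/s3 MISS; vc=[]
#1 0x6d→b27/s3 L1-HIT; vc=[]
#2 0x6e→b27/s3 L1-HIT; vc=[]
#3 0x6e→b27/s3 L1-HIT; vc=[]
#4 0x6d→b27/s3 L1-HIT; vc=[]
#5 0x6e→b27/s3 L1-HIT; vc=[]
#6 0x6f→b27/s3 L1-HIT; vc=[]
#7 0x51→b20/s0 MISS; vc=[]
#8 0x41→b16/s0 MISS; vc=[20]
#9 0x53→b20/s0 VC-HIT; vc=[16]
#10 0x50→b20/s0 L1-HIT; vc=[16]
#11 0x10→b4/s0 MISS; vc=[16,20]
#12 0x11→b4/s0 L1-HIT; vc=[16,20]
#13 0x20→b8/s0 MISS; vc=[16,20,4]
#14 0x12→b4/s0 VC-HIT; vc=[16,20,8]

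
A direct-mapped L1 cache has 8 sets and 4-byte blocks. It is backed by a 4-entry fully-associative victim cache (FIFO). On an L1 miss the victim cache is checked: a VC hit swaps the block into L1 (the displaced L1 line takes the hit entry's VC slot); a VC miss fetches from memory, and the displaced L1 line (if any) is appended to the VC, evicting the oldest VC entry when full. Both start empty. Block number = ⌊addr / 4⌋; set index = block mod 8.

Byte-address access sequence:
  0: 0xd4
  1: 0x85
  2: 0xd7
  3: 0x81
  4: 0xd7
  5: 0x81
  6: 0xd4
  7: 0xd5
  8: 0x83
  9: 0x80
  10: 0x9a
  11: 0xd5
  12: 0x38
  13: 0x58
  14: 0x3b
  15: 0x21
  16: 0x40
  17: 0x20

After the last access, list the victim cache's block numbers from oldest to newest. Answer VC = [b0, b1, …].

VC = [38, 22, 32, 16]

  [0] addr=0xd4 blk=53 s=5: MISS | VC []
  [1] addr=0x85 blk=33 s=1: MISS | VC []
  [2] addr=0xd7 blk=53 s=5: L1-HIT | VC []
  [3] addr=0x81 blk=32 s=0: MISS | VC []
  [4] addr=0xd7 blk=53 s=5: L1-HIT | VC []
  [5] addr=0x81 blk=32 s=0: L1-HIT | VC []
  [6] addr=0xd4 blk=53 s=5: L1-HIT | VC []
  [7] addr=0xd5 blk=53 s=5: L1-HIT | VC []
  [8] addr=0x83 blk=32 s=0: L1-HIT | VC []
  [9] addr=0x80 blk=32 s=0: L1-HIT | VC []
  [10] addr=0x9a blk=38 s=6: MISS | VC []
  [11] addr=0xd5 blk=53 s=5: L1-HIT | VC []
  [12] addr=0x38 blk=14 s=6: MISS | VC [38]
  [13] addr=0x58 blk=22 s=6: MISS | VC [38, 14]
  [14] addr=0x3b blk=14 s=6: VC-HIT | VC [38, 22]
  [15] addr=0x21 blk=8 s=0: MISS | VC [38, 22, 32]
  [16] addr=0x40 blk=16 s=0: MISS | VC [38, 22, 32, 8]
  [17] addr=0x20 blk=8 s=0: VC-HIT | VC [38, 22, 32, 16]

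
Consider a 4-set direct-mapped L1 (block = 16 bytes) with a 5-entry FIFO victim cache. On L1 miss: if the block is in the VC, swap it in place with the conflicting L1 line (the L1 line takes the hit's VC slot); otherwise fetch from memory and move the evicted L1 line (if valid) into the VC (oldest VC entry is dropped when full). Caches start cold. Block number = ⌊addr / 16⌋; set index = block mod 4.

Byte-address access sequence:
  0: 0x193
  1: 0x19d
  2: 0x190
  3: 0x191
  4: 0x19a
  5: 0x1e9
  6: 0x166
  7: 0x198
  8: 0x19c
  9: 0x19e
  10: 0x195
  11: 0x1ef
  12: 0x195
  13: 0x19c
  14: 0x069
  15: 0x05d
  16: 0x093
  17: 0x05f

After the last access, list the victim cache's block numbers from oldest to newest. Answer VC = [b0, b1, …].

VC = [22, 30, 25, 9]

  [0] addr=0x193 blk=25 s=1: MISS | VC []
  [1] addr=0x19d blk=25 s=1: L1-HIT | VC []
  [2] addr=0x190 blk=25 s=1: L1-HIT | VC []
  [3] addr=0x191 blk=25 s=1: L1-HIT | VC []
  [4] addr=0x19a blk=25 s=1: L1-HIT | VC []
  [5] addr=0x1e9 blk=30 s=2: MISS | VC []
  [6] addr=0x166 blk=22 s=2: MISS | VC [30]
  [7] addr=0x198 blk=25 s=1: L1-HIT | VC [30]
  [8] addr=0x19c blk=25 s=1: L1-HIT | VC [30]
  [9] addr=0x19e blk=25 s=1: L1-HIT | VC [30]
  [10] addr=0x195 blk=25 s=1: L1-HIT | VC [30]
  [11] addr=0x1ef blk=30 s=2: VC-HIT | VC [22]
  [12] addr=0x195 blk=25 s=1: L1-HIT | VC [22]
  [13] addr=0x19c blk=25 s=1: L1-HIT | VC [22]
  [14] addr=0x69 blk=6 s=2: MISS | VC [22, 30]
  [15] addr=0x5d blk=5 s=1: MISS | VC [22, 30, 25]
  [16] addr=0x93 blk=9 s=1: MISS | VC [22, 30, 25, 5]
  [17] addr=0x5f blk=5 s=1: VC-HIT | VC [22, 30, 25, 9]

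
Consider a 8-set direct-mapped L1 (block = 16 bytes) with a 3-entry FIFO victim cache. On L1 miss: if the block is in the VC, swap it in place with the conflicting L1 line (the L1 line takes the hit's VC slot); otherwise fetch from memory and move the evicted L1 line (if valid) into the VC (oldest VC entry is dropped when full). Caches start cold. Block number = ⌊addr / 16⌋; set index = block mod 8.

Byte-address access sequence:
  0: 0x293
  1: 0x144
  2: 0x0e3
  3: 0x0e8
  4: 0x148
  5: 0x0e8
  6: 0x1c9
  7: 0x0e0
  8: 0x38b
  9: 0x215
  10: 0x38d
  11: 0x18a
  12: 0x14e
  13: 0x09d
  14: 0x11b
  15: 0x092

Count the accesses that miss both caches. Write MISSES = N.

MISSES = 9

0: 0x293 (blk 41, set 1) → MISS  vc=[]
1: 0x144 (blk 20, set 4) → MISS  vc=[]
2: 0xe3 (blk 14, set 6) → MISS  vc=[]
3: 0xe8 (blk 14, set 6) → L1-HIT  vc=[]
4: 0x148 (blk 20, set 4) → L1-HIT  vc=[]
5: 0xe8 (blk 14, set 6) → L1-HIT  vc=[]
6: 0x1c9 (blk 28, set 4) → MISS  vc=[20]
7: 0xe0 (blk 14, set 6) → L1-HIT  vc=[20]
8: 0x38b (blk 56, set 0) → MISS  vc=[20]
9: 0x215 (blk 33, set 1) → MISS  vc=[20, 41]
10: 0x38d (blk 56, set 0) → L1-HIT  vc=[20, 41]
11: 0x18a (blk 24, set 0) → MISS  vc=[20, 41, 56]
12: 0x14e (blk 20, set 4) → VC-HIT  vc=[28, 41, 56]
13: 0x9d (blk 9, set 1) → MISS  vc=[41, 56, 33]
14: 0x11b (blk 17, set 1) → MISS  vc=[56, 33, 9]
15: 0x92 (blk 9, set 1) → VC-HIT  vc=[56, 33, 17]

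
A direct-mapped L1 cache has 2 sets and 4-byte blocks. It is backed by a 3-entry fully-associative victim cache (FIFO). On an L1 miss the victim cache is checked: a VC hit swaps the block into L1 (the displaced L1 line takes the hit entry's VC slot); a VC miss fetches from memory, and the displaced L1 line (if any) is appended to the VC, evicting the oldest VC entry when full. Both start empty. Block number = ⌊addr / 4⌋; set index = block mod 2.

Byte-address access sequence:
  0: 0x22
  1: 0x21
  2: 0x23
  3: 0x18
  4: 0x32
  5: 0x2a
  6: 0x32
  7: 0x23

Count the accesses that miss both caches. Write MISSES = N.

MISSES = 4

  [0] addr=0x22 blk=8 s=0: MISS | VC []
  [1] addr=0x21 blk=8 s=0: L1-HIT | VC []
  [2] addr=0x23 blk=8 s=0: L1-HIT | VC []
  [3] addr=0x18 blk=6 s=0: MISS | VC [8]
  [4] addr=0x32 blk=12 s=0: MISS | VC [8, 6]
  [5] addr=0x2a blk=10 s=0: MISS | VC [8, 6, 12]
  [6] addr=0x32 blk=12 s=0: VC-HIT | VC [8, 6, 10]
  [7] addr=0x23 blk=8 s=0: VC-HIT | VC [12, 6, 10]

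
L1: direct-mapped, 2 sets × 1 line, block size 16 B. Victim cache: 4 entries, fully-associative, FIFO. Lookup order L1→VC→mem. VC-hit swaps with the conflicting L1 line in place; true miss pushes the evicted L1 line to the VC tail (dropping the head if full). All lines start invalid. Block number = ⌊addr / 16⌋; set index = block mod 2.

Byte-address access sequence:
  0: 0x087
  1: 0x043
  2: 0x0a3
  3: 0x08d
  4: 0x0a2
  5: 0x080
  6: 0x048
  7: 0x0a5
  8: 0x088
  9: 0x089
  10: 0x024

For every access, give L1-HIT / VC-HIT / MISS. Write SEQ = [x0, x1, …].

  [0] addr=0x87 blk=8 s=0: MISS | VC []
  [1] addr=0x43 blk=4 s=0: MISS | VC [8]
  [2] addr=0xa3 blk=10 s=0: MISS | VC [8, 4]
  [3] addr=0x8d blk=8 s=0: VC-HIT | VC [10, 4]
  [4] addr=0xa2 blk=10 s=0: VC-HIT | VC [8, 4]
  [5] addr=0x80 blk=8 s=0: VC-HIT | VC [10, 4]
  [6] addr=0x48 blk=4 s=0: VC-HIT | VC [10, 8]
  [7] addr=0xa5 blk=10 s=0: VC-HIT | VC [4, 8]
  [8] addr=0x88 blk=8 s=0: VC-HIT | VC [4, 10]
  [9] addr=0x89 blk=8 s=0: L1-HIT | VC [4, 10]
  [10] addr=0x24 blk=2 s=0: MISS | VC [4, 10, 8]

SEQ = [MISS, MISS, MISS, VC-HIT, VC-HIT, VC-HIT, VC-HIT, VC-HIT, VC-HIT, L1-HIT, MISS]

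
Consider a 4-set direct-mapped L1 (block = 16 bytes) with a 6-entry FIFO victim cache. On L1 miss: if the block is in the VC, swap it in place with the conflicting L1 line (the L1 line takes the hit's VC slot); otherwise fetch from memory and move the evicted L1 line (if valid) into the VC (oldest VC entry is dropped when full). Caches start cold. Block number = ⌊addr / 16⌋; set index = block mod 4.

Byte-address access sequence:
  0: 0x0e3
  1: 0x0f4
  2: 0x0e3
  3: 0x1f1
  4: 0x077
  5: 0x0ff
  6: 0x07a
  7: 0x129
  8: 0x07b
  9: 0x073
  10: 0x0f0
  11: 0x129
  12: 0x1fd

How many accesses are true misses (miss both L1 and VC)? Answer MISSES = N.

MISSES = 5

#0 0xe3→b14/s2 MISS; vc=[]
#1 0xf4→b15/s3 MISS; vc=[]
#2 0xe3→b14/s2 L1-HIT; vc=[]
#3 0x1f1→b31/s3 MISS; vc=[15]
#4 0x77→b7/s3 MISS; vc=[15,31]
#5 0xff→b15/s3 VC-HIT; vc=[7,31]
#6 0x7a→b7/s3 VC-HIT; vc=[15,31]
#7 0x129→b18/s2 MISS; vc=[15,31,14]
#8 0x7b→b7/s3 L1-HIT; vc=[15,31,14]
#9 0x73→b7/s3 L1-HIT; vc=[15,31,14]
#10 0xf0→b15/s3 VC-HIT; vc=[7,31,14]
#11 0x129→b18/s2 L1-HIT; vc=[7,31,14]
#12 0x1fd→b31/s3 VC-HIT; vc=[7,15,14]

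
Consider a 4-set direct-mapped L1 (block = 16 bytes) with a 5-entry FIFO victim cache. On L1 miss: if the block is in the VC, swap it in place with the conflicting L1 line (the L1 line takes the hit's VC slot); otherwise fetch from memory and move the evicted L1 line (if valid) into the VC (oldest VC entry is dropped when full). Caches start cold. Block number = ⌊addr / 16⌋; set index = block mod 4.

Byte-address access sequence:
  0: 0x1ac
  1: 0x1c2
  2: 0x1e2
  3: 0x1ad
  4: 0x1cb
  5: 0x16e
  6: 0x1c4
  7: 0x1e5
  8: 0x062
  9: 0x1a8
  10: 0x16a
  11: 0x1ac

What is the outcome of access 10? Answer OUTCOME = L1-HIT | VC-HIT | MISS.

  [0] addr=0x1ac blk=26 s=2: MISS | VC []
  [1] addr=0x1c2 blk=28 s=0: MISS | VC []
  [2] addr=0x1e2 blk=30 s=2: MISS | VC [26]
  [3] addr=0x1ad blk=26 s=2: VC-HIT | VC [30]
  [4] addr=0x1cb blk=28 s=0: L1-HIT | VC [30]
  [5] addr=0x16e blk=22 s=2: MISS | VC [30, 26]
  [6] addr=0x1c4 blk=28 s=0: L1-HIT | VC [30, 26]
  [7] addr=0x1e5 blk=30 s=2: VC-HIT | VC [22, 26]
  [8] addr=0x62 blk=6 s=2: MISS | VC [22, 26, 30]
  [9] addr=0x1a8 blk=26 s=2: VC-HIT | VC [22, 6, 30]
  [10] addr=0x16a blk=22 s=2: VC-HIT | VC [26, 6, 30]
  [11] addr=0x1ac blk=26 s=2: VC-HIT | VC [22, 6, 30]

OUTCOME = VC-HIT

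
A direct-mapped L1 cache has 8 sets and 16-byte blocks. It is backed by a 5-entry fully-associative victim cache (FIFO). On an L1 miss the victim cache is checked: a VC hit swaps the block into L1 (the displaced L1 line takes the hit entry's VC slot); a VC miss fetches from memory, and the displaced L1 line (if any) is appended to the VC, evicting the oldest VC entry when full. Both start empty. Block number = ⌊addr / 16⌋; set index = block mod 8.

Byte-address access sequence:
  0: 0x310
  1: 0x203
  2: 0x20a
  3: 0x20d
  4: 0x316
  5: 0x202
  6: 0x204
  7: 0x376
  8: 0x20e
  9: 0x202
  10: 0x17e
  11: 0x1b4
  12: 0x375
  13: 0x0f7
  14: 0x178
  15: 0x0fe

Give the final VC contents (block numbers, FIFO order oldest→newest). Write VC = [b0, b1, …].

VC = [23, 55]

0: 0x310 (blk 49, set 1) → MISS  vc=[]
1: 0x203 (blk 32, set 0) → MISS  vc=[]
2: 0x20a (blk 32, set 0) → L1-HIT  vc=[]
3: 0x20d (blk 32, set 0) → L1-HIT  vc=[]
4: 0x316 (blk 49, set 1) → L1-HIT  vc=[]
5: 0x202 (blk 32, set 0) → L1-HIT  vc=[]
6: 0x204 (blk 32, set 0) → L1-HIT  vc=[]
7: 0x376 (blk 55, set 7) → MISS  vc=[]
8: 0x20e (blk 32, set 0) → L1-HIT  vc=[]
9: 0x202 (blk 32, set 0) → L1-HIT  vc=[]
10: 0x17e (blk 23, set 7) → MISS  vc=[55]
11: 0x1b4 (blk 27, set 3) → MISS  vc=[55]
12: 0x375 (blk 55, set 7) → VC-HIT  vc=[23]
13: 0xf7 (blk 15, set 7) → MISS  vc=[23, 55]
14: 0x178 (blk 23, set 7) → VC-HIT  vc=[15, 55]
15: 0xfe (blk 15, set 7) → VC-HIT  vc=[23, 55]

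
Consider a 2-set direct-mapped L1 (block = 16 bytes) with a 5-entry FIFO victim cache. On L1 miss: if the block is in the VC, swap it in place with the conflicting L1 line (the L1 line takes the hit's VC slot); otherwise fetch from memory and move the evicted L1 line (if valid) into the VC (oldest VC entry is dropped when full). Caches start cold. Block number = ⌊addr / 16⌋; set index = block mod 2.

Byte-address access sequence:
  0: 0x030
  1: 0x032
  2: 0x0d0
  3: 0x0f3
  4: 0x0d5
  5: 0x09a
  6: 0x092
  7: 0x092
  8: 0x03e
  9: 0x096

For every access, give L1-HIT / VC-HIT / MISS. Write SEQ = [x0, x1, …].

SEQ = [MISS, L1-HIT, MISS, MISS, VC-HIT, MISS, L1-HIT, L1-HIT, VC-HIT, VC-HIT]

  [0] addr=0x30 blk=3 s=1: MISS | VC []
  [1] addr=0x32 blk=3 s=1: L1-HIT | VC []
  [2] addr=0xd0 blk=13 s=1: MISS | VC [3]
  [3] addr=0xf3 blk=15 s=1: MISS | VC [3, 13]
  [4] addr=0xd5 blk=13 s=1: VC-HIT | VC [3, 15]
  [5] addr=0x9a blk=9 s=1: MISS | VC [3, 15, 13]
  [6] addr=0x92 blk=9 s=1: L1-HIT | VC [3, 15, 13]
  [7] addr=0x92 blk=9 s=1: L1-HIT | VC [3, 15, 13]
  [8] addr=0x3e blk=3 s=1: VC-HIT | VC [9, 15, 13]
  [9] addr=0x96 blk=9 s=1: VC-HIT | VC [3, 15, 13]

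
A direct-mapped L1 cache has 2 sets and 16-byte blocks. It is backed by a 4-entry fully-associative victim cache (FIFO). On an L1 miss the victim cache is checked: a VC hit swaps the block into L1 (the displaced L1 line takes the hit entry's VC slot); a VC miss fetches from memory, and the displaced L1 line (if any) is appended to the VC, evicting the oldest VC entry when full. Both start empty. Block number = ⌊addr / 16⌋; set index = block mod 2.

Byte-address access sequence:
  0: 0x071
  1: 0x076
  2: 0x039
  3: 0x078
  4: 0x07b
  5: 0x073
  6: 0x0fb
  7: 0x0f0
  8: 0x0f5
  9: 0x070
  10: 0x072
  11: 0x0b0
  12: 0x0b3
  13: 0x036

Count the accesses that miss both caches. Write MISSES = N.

#0 0x71→b7/s1 MISS; vc=[]
#1 0x76→b7/s1 L1-HIT; vc=[]
#2 0x39→b3/s1 MISS; vc=[7]
#3 0x78→b7/s1 VC-HIT; vc=[3]
#4 0x7b→b7/s1 L1-HIT; vc=[3]
#5 0x73→b7/s1 L1-HIT; vc=[3]
#6 0xfb→b15/s1 MISS; vc=[3,7]
#7 0xf0→b15/s1 L1-HIT; vc=[3,7]
#8 0xf5→b15/s1 L1-HIT; vc=[3,7]
#9 0x70→b7/s1 VC-HIT; vc=[3,15]
#10 0x72→b7/s1 L1-HIT; vc=[3,15]
#11 0xb0→b11/s1 MISS; vc=[3,15,7]
#12 0xb3→b11/s1 L1-HIT; vc=[3,15,7]
#13 0x36→b3/s1 VC-HIT; vc=[11,15,7]

MISSES = 4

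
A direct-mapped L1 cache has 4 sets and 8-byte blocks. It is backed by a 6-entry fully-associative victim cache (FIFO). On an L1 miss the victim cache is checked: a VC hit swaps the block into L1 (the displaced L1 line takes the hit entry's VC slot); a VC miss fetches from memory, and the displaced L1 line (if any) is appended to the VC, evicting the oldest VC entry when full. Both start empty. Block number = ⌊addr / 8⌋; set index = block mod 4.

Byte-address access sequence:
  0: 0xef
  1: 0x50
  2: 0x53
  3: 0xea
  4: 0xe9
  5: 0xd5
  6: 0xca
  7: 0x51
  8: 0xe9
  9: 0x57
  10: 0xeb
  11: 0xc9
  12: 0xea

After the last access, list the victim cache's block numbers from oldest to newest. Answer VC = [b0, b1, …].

VC = [26, 25]

0: 0xef (blk 29, set 1) → MISS  vc=[]
1: 0x50 (blk 10, set 2) → MISS  vc=[]
2: 0x53 (blk 10, set 2) → L1-HIT  vc=[]
3: 0xea (blk 29, set 1) → L1-HIT  vc=[]
4: 0xe9 (blk 29, set 1) → L1-HIT  vc=[]
5: 0xd5 (blk 26, set 2) → MISS  vc=[10]
6: 0xca (blk 25, set 1) → MISS  vc=[10, 29]
7: 0x51 (blk 10, set 2) → VC-HIT  vc=[26, 29]
8: 0xe9 (blk 29, set 1) → VC-HIT  vc=[26, 25]
9: 0x57 (blk 10, set 2) → L1-HIT  vc=[26, 25]
10: 0xeb (blk 29, set 1) → L1-HIT  vc=[26, 25]
11: 0xc9 (blk 25, set 1) → VC-HIT  vc=[26, 29]
12: 0xea (blk 29, set 1) → VC-HIT  vc=[26, 25]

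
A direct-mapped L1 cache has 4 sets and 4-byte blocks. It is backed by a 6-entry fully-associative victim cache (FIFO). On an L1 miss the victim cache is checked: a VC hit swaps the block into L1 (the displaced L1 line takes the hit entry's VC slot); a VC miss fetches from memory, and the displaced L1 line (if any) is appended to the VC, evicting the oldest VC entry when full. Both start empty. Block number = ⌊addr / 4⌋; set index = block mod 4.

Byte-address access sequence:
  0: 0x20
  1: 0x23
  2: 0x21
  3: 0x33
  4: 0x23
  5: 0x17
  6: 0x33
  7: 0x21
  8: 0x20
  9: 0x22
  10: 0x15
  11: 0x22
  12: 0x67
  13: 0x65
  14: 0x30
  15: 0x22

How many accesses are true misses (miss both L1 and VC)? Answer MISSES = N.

0: 0x20 (blk 8, set 0) → MISS  vc=[]
1: 0x23 (blk 8, set 0) → L1-HIT  vc=[]
2: 0x21 (blk 8, set 0) → L1-HIT  vc=[]
3: 0x33 (blk 12, set 0) → MISS  vc=[8]
4: 0x23 (blk 8, set 0) → VC-HIT  vc=[12]
5: 0x17 (blk 5, set 1) → MISS  vc=[12]
6: 0x33 (blk 12, set 0) → VC-HIT  vc=[8]
7: 0x21 (blk 8, set 0) → VC-HIT  vc=[12]
8: 0x20 (blk 8, set 0) → L1-HIT  vc=[12]
9: 0x22 (blk 8, set 0) → L1-HIT  vc=[12]
10: 0x15 (blk 5, set 1) → L1-HIT  vc=[12]
11: 0x22 (blk 8, set 0) → L1-HIT  vc=[12]
12: 0x67 (blk 25, set 1) → MISS  vc=[12, 5]
13: 0x65 (blk 25, set 1) → L1-HIT  vc=[12, 5]
14: 0x30 (blk 12, set 0) → VC-HIT  vc=[8, 5]
15: 0x22 (blk 8, set 0) → VC-HIT  vc=[12, 5]

MISSES = 4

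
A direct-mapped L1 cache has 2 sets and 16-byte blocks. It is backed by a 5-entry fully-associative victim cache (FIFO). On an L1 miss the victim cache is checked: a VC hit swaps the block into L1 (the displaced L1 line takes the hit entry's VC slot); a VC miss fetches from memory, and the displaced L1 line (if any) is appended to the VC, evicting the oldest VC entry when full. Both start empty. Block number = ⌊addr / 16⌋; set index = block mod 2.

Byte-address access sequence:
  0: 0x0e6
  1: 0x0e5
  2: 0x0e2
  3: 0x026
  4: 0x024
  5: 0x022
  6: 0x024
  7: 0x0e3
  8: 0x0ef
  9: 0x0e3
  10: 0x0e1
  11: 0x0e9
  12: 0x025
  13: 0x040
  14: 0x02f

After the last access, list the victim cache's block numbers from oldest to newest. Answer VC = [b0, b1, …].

  [0] addr=0xe6 blk=14 s=0: MISS | VC []
  [1] addr=0xe5 blk=14 s=0: L1-HIT | VC []
  [2] addr=0xe2 blk=14 s=0: L1-HIT | VC []
  [3] addr=0x26 blk=2 s=0: MISS | VC [14]
  [4] addr=0x24 blk=2 s=0: L1-HIT | VC [14]
  [5] addr=0x22 blk=2 s=0: L1-HIT | VC [14]
  [6] addr=0x24 blk=2 s=0: L1-HIT | VC [14]
  [7] addr=0xe3 blk=14 s=0: VC-HIT | VC [2]
  [8] addr=0xef blk=14 s=0: L1-HIT | VC [2]
  [9] addr=0xe3 blk=14 s=0: L1-HIT | VC [2]
  [10] addr=0xe1 blk=14 s=0: L1-HIT | VC [2]
  [11] addr=0xe9 blk=14 s=0: L1-HIT | VC [2]
  [12] addr=0x25 blk=2 s=0: VC-HIT | VC [14]
  [13] addr=0x40 blk=4 s=0: MISS | VC [14, 2]
  [14] addr=0x2f blk=2 s=0: VC-HIT | VC [14, 4]

VC = [14, 4]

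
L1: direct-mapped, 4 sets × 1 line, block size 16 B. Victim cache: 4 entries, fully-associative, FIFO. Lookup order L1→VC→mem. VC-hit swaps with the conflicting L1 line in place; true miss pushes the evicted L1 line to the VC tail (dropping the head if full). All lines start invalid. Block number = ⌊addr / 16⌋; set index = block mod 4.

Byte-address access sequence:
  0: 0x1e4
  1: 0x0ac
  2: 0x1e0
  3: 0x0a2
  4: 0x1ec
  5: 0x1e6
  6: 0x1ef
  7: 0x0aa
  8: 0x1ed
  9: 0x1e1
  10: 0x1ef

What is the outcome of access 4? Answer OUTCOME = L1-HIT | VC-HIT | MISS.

0: 0x1e4 (blk 30, set 2) → MISS  vc=[]
1: 0xac (blk 10, set 2) → MISS  vc=[30]
2: 0x1e0 (blk 30, set 2) → VC-HIT  vc=[10]
3: 0xa2 (blk 10, set 2) → VC-HIT  vc=[30]
4: 0x1ec (blk 30, set 2) → VC-HIT  vc=[10]
5: 0x1e6 (blk 30, set 2) → L1-HIT  vc=[10]
6: 0x1ef (blk 30, set 2) → L1-HIT  vc=[10]
7: 0xaa (blk 10, set 2) → VC-HIT  vc=[30]
8: 0x1ed (blk 30, set 2) → VC-HIT  vc=[10]
9: 0x1e1 (blk 30, set 2) → L1-HIT  vc=[10]
10: 0x1ef (blk 30, set 2) → L1-HIT  vc=[10]

OUTCOME = VC-HIT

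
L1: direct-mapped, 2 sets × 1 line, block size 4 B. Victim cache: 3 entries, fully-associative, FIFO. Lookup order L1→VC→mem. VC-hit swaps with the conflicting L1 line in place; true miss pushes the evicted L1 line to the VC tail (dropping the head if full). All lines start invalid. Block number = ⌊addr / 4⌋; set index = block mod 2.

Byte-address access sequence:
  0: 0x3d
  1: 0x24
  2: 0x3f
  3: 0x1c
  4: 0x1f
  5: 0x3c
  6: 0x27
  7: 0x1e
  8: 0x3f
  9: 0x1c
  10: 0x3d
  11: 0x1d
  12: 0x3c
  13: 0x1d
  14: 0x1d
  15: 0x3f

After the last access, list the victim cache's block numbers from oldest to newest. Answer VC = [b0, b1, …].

#0 0x3d→b15/s1 MISS; vc=[]
#1 0x24→b9/s1 MISS; vc=[15]
#2 0x3f→b15/s1 VC-HIT; vc=[9]
#3 0x1c→b7/s1 MISS; vc=[9,15]
#4 0x1f→b7/s1 L1-HIT; vc=[9,15]
#5 0x3c→b15/s1 VC-HIT; vc=[9,7]
#6 0x27→b9/s1 VC-HIT; vc=[15,7]
#7 0x1e→b7/s1 VC-HIT; vc=[15,9]
#8 0x3f→b15/s1 VC-HIT; vc=[7,9]
#9 0x1c→b7/s1 VC-HIT; vc=[15,9]
#10 0x3d→b15/s1 VC-HIT; vc=[7,9]
#11 0x1d→b7/s1 VC-HIT; vc=[15,9]
#12 0x3c→b15/s1 VC-HIT; vc=[7,9]
#13 0x1d→b7/s1 VC-HIT; vc=[15,9]
#14 0x1d→b7/s1 L1-HIT; vc=[15,9]
#15 0x3f→b15/s1 VC-HIT; vc=[7,9]

VC = [7, 9]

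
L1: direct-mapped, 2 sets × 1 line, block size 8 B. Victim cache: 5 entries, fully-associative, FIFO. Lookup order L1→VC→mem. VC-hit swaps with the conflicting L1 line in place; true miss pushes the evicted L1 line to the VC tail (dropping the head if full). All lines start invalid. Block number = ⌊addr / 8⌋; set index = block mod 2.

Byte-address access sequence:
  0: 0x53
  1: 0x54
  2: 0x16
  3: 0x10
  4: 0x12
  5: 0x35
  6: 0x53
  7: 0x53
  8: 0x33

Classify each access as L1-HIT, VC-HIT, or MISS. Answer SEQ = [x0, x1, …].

0: 0x53 (blk 10, set 0) → MISS  vc=[]
1: 0x54 (blk 10, set 0) → L1-HIT  vc=[]
2: 0x16 (blk 2, set 0) → MISS  vc=[10]
3: 0x10 (blk 2, set 0) → L1-HIT  vc=[10]
4: 0x12 (blk 2, set 0) → L1-HIT  vc=[10]
5: 0x35 (blk 6, set 0) → MISS  vc=[10, 2]
6: 0x53 (blk 10, set 0) → VC-HIT  vc=[6, 2]
7: 0x53 (blk 10, set 0) → L1-HIT  vc=[6, 2]
8: 0x33 (blk 6, set 0) → VC-HIT  vc=[10, 2]

SEQ = [MISS, L1-HIT, MISS, L1-HIT, L1-HIT, MISS, VC-HIT, L1-HIT, VC-HIT]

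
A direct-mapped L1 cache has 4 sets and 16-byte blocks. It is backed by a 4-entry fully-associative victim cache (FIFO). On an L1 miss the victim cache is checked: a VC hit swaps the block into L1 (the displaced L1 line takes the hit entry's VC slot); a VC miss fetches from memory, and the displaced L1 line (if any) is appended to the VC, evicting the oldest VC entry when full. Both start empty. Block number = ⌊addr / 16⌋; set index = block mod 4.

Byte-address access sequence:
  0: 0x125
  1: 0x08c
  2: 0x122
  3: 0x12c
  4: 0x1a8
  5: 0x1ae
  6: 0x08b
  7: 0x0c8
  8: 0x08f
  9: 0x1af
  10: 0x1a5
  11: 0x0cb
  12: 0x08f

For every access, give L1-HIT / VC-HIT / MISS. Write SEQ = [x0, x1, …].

SEQ = [MISS, MISS, L1-HIT, L1-HIT, MISS, L1-HIT, L1-HIT, MISS, VC-HIT, L1-HIT, L1-HIT, VC-HIT, VC-HIT]

#0 0x125→b18/s2 MISS; vc=[]
#1 0x8c→b8/s0 MISS; vc=[]
#2 0x122→b18/s2 L1-HIT; vc=[]
#3 0x12c→b18/s2 L1-HIT; vc=[]
#4 0x1a8→b26/s2 MISS; vc=[18]
#5 0x1ae→b26/s2 L1-HIT; vc=[18]
#6 0x8b→b8/s0 L1-HIT; vc=[18]
#7 0xc8→b12/s0 MISS; vc=[18,8]
#8 0x8f→b8/s0 VC-HIT; vc=[18,12]
#9 0x1af→b26/s2 L1-HIT; vc=[18,12]
#10 0x1a5→b26/s2 L1-HIT; vc=[18,12]
#11 0xcb→b12/s0 VC-HIT; vc=[18,8]
#12 0x8f→b8/s0 VC-HIT; vc=[18,12]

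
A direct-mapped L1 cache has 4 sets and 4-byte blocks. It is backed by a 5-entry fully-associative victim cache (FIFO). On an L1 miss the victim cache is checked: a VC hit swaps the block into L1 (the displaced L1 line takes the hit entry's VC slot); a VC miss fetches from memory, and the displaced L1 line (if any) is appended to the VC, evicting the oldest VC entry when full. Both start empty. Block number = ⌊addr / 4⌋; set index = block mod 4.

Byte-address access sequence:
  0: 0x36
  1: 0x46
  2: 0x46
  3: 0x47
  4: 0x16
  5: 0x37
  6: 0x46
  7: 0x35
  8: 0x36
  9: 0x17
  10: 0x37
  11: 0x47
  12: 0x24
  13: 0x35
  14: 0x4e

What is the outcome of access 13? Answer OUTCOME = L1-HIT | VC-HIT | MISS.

0: 0x36 (blk 13, set 1) → MISS  vc=[]
1: 0x46 (blk 17, set 1) → MISS  vc=[13]
2: 0x46 (blk 17, set 1) → L1-HIT  vc=[13]
3: 0x47 (blk 17, set 1) → L1-HIT  vc=[13]
4: 0x16 (blk 5, set 1) → MISS  vc=[13, 17]
5: 0x37 (blk 13, set 1) → VC-HIT  vc=[5, 17]
6: 0x46 (blk 17, set 1) → VC-HIT  vc=[5, 13]
7: 0x35 (blk 13, set 1) → VC-HIT  vc=[5, 17]
8: 0x36 (blk 13, set 1) → L1-HIT  vc=[5, 17]
9: 0x17 (blk 5, set 1) → VC-HIT  vc=[13, 17]
10: 0x37 (blk 13, set 1) → VC-HIT  vc=[5, 17]
11: 0x47 (blk 17, set 1) → VC-HIT  vc=[5, 13]
12: 0x24 (blk 9, set 1) → MISS  vc=[5, 13, 17]
13: 0x35 (blk 13, set 1) → VC-HIT  vc=[5, 9, 17]
14: 0x4e (blk 19, set 3) → MISS  vc=[5, 9, 17]

OUTCOME = VC-HIT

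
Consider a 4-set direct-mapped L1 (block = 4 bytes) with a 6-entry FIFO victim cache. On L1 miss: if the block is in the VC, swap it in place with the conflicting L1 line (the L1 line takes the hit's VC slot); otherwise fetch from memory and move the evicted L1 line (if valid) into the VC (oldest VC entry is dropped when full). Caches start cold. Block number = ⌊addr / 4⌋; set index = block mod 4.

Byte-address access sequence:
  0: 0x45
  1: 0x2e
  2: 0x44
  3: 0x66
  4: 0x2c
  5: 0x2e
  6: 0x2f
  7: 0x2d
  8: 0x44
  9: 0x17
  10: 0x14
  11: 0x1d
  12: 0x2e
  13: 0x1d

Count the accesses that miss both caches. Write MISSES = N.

#0 0x45→b17/s1 MISS; vc=[]
#1 0x2e→b11/s3 MISS; vc=[]
#2 0x44→b17/s1 L1-HIT; vc=[]
#3 0x66→b25/s1 MISS; vc=[17]
#4 0x2c→b11/s3 L1-HIT; vc=[17]
#5 0x2e→b11/s3 L1-HIT; vc=[17]
#6 0x2f→b11/s3 L1-HIT; vc=[17]
#7 0x2d→b11/s3 L1-HIT; vc=[17]
#8 0x44→b17/s1 VC-HIT; vc=[25]
#9 0x17→b5/s1 MISS; vc=[25,17]
#10 0x14→b5/s1 L1-HIT; vc=[25,17]
#11 0x1d→b7/s3 MISS; vc=[25,17,11]
#12 0x2e→b11/s3 VC-HIT; vc=[25,17,7]
#13 0x1d→b7/s3 VC-HIT; vc=[25,17,11]

MISSES = 5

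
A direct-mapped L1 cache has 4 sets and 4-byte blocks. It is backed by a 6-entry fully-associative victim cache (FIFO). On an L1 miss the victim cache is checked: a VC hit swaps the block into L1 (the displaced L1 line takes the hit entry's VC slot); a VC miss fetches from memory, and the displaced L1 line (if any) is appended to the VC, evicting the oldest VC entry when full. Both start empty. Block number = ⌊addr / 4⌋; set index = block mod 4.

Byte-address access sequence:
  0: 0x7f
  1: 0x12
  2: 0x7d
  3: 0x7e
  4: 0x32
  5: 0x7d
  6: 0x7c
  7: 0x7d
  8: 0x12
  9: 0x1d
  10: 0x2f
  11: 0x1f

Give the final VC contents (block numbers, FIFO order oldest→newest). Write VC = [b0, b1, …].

0: 0x7f (blk 31, set 3) → MISS  vc=[]
1: 0x12 (blk 4, set 0) → MISS  vc=[]
2: 0x7d (blk 31, set 3) → L1-HIT  vc=[]
3: 0x7e (blk 31, set 3) → L1-HIT  vc=[]
4: 0x32 (blk 12, set 0) → MISS  vc=[4]
5: 0x7d (blk 31, set 3) → L1-HIT  vc=[4]
6: 0x7c (blk 31, set 3) → L1-HIT  vc=[4]
7: 0x7d (blk 31, set 3) → L1-HIT  vc=[4]
8: 0x12 (blk 4, set 0) → VC-HIT  vc=[12]
9: 0x1d (blk 7, set 3) → MISS  vc=[12, 31]
10: 0x2f (blk 11, set 3) → MISS  vc=[12, 31, 7]
11: 0x1f (blk 7, set 3) → VC-HIT  vc=[12, 31, 11]

VC = [12, 31, 11]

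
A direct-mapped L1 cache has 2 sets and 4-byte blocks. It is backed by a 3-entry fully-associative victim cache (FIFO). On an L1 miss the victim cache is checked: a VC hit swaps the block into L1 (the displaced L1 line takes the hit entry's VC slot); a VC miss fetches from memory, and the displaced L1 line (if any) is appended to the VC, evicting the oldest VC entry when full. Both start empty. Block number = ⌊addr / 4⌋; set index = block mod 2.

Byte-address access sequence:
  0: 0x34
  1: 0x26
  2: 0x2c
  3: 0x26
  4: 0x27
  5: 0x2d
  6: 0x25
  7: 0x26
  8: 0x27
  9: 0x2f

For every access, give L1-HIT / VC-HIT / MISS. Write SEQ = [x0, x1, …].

  [0] addr=0x34 blk=13 s=1: MISS | VC []
  [1] addr=0x26 blk=9 s=1: MISS | VC [13]
  [2] addr=0x2c blk=11 s=1: MISS | VC [13, 9]
  [3] addr=0x26 blk=9 s=1: VC-HIT | VC [13, 11]
  [4] addr=0x27 blk=9 s=1: L1-HIT | VC [13, 11]
  [5] addr=0x2d blk=11 s=1: VC-HIT | VC [13, 9]
  [6] addr=0x25 blk=9 s=1: VC-HIT | VC [13, 11]
  [7] addr=0x26 blk=9 s=1: L1-HIT | VC [13, 11]
  [8] addr=0x27 blk=9 s=1: L1-HIT | VC [13, 11]
  [9] addr=0x2f blk=11 s=1: VC-HIT | VC [13, 9]

SEQ = [MISS, MISS, MISS, VC-HIT, L1-HIT, VC-HIT, VC-HIT, L1-HIT, L1-HIT, VC-HIT]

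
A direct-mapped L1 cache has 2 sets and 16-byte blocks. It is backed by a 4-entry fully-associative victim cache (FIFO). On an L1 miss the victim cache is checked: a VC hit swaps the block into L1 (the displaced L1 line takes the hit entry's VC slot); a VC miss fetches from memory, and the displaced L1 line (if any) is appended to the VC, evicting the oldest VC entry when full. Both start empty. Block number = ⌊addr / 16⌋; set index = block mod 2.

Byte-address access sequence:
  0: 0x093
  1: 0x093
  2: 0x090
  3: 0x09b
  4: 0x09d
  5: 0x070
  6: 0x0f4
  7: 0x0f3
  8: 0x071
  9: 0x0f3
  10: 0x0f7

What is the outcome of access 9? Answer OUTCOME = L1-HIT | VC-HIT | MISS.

#0 0x93→b9/s1 MISS; vc=[]
#1 0x93→b9/s1 L1-HIT; vc=[]
#2 0x90→b9/s1 L1-HIT; vc=[]
#3 0x9b→b9/s1 L1-HIT; vc=[]
#4 0x9d→b9/s1 L1-HIT; vc=[]
#5 0x70→b7/s1 MISS; vc=[9]
#6 0xf4→b15/s1 MISS; vc=[9,7]
#7 0xf3→b15/s1 L1-HIT; vc=[9,7]
#8 0x71→b7/s1 VC-HIT; vc=[9,15]
#9 0xf3→b15/s1 VC-HIT; vc=[9,7]
#10 0xf7→b15/s1 L1-HIT; vc=[9,7]

OUTCOME = VC-HIT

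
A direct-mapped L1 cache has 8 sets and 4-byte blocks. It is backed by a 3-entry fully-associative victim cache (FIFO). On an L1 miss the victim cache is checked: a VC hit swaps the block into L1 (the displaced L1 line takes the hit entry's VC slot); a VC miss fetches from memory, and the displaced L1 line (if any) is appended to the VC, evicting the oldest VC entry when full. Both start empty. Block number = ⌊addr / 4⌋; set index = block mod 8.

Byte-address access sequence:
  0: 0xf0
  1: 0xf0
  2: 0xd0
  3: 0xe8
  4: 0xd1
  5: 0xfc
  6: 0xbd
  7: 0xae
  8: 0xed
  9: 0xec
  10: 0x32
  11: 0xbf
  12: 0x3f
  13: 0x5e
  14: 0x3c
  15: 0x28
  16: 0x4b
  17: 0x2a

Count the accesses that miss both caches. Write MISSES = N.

#0 0xf0→b60/s4 MISS; vc=[]
#1 0xf0→b60/s4 L1-HIT; vc=[]
#2 0xd0→b52/s4 MISS; vc=[60]
#3 0xe8→b58/s2 MISS; vc=[60]
#4 0xd1→b52/s4 L1-HIT; vc=[60]
#5 0xfc→b63/s7 MISS; vc=[60]
#6 0xbd→b47/s7 MISS; vc=[60,63]
#7 0xae→b43/s3 MISS; vc=[60,63]
#8 0xed→b59/s3 MISS; vc=[60,63,43]
#9 0xec→b59/s3 L1-HIT; vc=[60,63,43]
#10 0x32→b12/s4 MISS; vc=[63,43,52]
#11 0xbf→b47/s7 L1-HIT; vc=[63,43,52]
#12 0x3f→b15/s7 MISS; vc=[43,52,47]
#13 0x5e→b23/s7 MISS; vc=[52,47,15]
#14 0x3c→b15/s7 VC-HIT; vc=[52,47,23]
#15 0x28→b10/s2 MISS; vc=[47,23,58]
#16 0x4b→b18/s2 MISS; vc=[23,58,10]
#17 0x2a→b10/s2 VC-HIT; vc=[23,58,18]

MISSES = 12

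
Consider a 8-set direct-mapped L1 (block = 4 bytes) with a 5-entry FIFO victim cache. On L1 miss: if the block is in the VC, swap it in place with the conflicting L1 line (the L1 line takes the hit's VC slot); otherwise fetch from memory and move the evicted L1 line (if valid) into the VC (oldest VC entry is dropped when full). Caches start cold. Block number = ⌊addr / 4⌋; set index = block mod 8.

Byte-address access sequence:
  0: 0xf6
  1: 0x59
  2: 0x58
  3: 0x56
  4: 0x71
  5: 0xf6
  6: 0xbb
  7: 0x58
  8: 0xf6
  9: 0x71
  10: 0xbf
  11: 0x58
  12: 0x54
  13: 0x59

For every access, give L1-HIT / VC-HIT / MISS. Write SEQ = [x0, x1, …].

SEQ = [MISS, MISS, L1-HIT, MISS, MISS, VC-HIT, MISS, VC-HIT, L1-HIT, L1-HIT, MISS, L1-HIT, VC-HIT, L1-HIT]

#0 0xf6→b61/s5 MISS; vc=[]
#1 0x59→b22/s6 MISS; vc=[]
#2 0x58→b22/s6 L1-HIT; vc=[]
#3 0x56→b21/s5 MISS; vc=[61]
#4 0x71→b28/s4 MISS; vc=[61]
#5 0xf6→b61/s5 VC-HIT; vc=[21]
#6 0xbb→b46/s6 MISS; vc=[21,22]
#7 0x58→b22/s6 VC-HIT; vc=[21,46]
#8 0xf6→b61/s5 L1-HIT; vc=[21,46]
#9 0x71→b28/s4 L1-HIT; vc=[21,46]
#10 0xbf→b47/s7 MISS; vc=[21,46]
#11 0x58→b22/s6 L1-HIT; vc=[21,46]
#12 0x54→b21/s5 VC-HIT; vc=[61,46]
#13 0x59→b22/s6 L1-HIT; vc=[61,46]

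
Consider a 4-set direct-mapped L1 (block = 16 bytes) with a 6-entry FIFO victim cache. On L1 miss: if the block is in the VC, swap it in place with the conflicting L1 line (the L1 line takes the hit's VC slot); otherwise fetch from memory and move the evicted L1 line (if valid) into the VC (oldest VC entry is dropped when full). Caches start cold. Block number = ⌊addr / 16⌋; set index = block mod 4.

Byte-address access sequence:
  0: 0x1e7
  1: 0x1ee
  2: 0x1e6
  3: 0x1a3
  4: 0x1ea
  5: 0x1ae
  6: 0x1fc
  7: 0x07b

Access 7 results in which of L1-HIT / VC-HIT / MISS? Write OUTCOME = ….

OUTCOME = MISS

0: 0x1e7 (blk 30, set 2) → MISS  vc=[]
1: 0x1ee (blk 30, set 2) → L1-HIT  vc=[]
2: 0x1e6 (blk 30, set 2) → L1-HIT  vc=[]
3: 0x1a3 (blk 26, set 2) → MISS  vc=[30]
4: 0x1ea (blk 30, set 2) → VC-HIT  vc=[26]
5: 0x1ae (blk 26, set 2) → VC-HIT  vc=[30]
6: 0x1fc (blk 31, set 3) → MISS  vc=[30]
7: 0x7b (blk 7, set 3) → MISS  vc=[30, 31]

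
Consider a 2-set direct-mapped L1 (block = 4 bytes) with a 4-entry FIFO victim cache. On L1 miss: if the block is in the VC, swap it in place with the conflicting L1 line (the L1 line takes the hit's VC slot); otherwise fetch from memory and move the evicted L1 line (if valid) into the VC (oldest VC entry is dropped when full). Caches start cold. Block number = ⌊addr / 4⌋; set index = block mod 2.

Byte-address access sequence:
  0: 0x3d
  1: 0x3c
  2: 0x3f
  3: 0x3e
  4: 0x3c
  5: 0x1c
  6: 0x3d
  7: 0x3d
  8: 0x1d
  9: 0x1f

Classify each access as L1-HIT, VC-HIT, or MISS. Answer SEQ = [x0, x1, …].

SEQ = [MISS, L1-HIT, L1-HIT, L1-HIT, L1-HIT, MISS, VC-HIT, L1-HIT, VC-HIT, L1-HIT]

  [0] addr=0x3d blk=15 s=1: MISS | VC []
  [1] addr=0x3c blk=15 s=1: L1-HIT | VC []
  [2] addr=0x3f blk=15 s=1: L1-HIT | VC []
  [3] addr=0x3e blk=15 s=1: L1-HIT | VC []
  [4] addr=0x3c blk=15 s=1: L1-HIT | VC []
  [5] addr=0x1c blk=7 s=1: MISS | VC [15]
  [6] addr=0x3d blk=15 s=1: VC-HIT | VC [7]
  [7] addr=0x3d blk=15 s=1: L1-HIT | VC [7]
  [8] addr=0x1d blk=7 s=1: VC-HIT | VC [15]
  [9] addr=0x1f blk=7 s=1: L1-HIT | VC [15]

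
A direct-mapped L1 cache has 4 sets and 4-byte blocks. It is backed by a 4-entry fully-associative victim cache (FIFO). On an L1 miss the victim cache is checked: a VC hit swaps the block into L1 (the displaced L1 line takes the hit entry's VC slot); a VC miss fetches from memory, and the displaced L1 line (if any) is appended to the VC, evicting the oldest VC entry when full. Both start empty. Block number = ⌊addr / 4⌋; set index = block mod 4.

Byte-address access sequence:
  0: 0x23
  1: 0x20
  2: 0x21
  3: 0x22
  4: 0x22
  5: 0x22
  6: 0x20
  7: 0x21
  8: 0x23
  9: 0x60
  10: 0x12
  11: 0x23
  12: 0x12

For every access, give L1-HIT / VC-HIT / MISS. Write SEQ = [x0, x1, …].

0: 0x23 (blk 8, set 0) → MISS  vc=[]
1: 0x20 (blk 8, set 0) → L1-HIT  vc=[]
2: 0x21 (blk 8, set 0) → L1-HIT  vc=[]
3: 0x22 (blk 8, set 0) → L1-HIT  vc=[]
4: 0x22 (blk 8, set 0) → L1-HIT  vc=[]
5: 0x22 (blk 8, set 0) → L1-HIT  vc=[]
6: 0x20 (blk 8, set 0) → L1-HIT  vc=[]
7: 0x21 (blk 8, set 0) → L1-HIT  vc=[]
8: 0x23 (blk 8, set 0) → L1-HIT  vc=[]
9: 0x60 (blk 24, set 0) → MISS  vc=[8]
10: 0x12 (blk 4, set 0) → MISS  vc=[8, 24]
11: 0x23 (blk 8, set 0) → VC-HIT  vc=[4, 24]
12: 0x12 (blk 4, set 0) → VC-HIT  vc=[8, 24]

SEQ = [MISS, L1-HIT, L1-HIT, L1-HIT, L1-HIT, L1-HIT, L1-HIT, L1-HIT, L1-HIT, MISS, MISS, VC-HIT, VC-HIT]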